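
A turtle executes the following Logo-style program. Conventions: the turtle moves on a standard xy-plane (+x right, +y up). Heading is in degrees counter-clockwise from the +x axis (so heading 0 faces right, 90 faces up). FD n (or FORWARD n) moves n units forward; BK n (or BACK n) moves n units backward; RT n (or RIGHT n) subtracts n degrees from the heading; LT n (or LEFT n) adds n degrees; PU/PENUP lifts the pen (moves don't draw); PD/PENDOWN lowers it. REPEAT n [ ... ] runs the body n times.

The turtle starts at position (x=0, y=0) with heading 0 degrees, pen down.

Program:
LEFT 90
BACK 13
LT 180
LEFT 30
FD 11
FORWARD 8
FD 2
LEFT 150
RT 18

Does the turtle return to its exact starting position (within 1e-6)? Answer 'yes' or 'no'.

Executing turtle program step by step:
Start: pos=(0,0), heading=0, pen down
LT 90: heading 0 -> 90
BK 13: (0,0) -> (0,-13) [heading=90, draw]
LT 180: heading 90 -> 270
LT 30: heading 270 -> 300
FD 11: (0,-13) -> (5.5,-22.526) [heading=300, draw]
FD 8: (5.5,-22.526) -> (9.5,-29.454) [heading=300, draw]
FD 2: (9.5,-29.454) -> (10.5,-31.187) [heading=300, draw]
LT 150: heading 300 -> 90
RT 18: heading 90 -> 72
Final: pos=(10.5,-31.187), heading=72, 4 segment(s) drawn

Start position: (0, 0)
Final position: (10.5, -31.187)
Distance = 32.907; >= 1e-6 -> NOT closed

Answer: no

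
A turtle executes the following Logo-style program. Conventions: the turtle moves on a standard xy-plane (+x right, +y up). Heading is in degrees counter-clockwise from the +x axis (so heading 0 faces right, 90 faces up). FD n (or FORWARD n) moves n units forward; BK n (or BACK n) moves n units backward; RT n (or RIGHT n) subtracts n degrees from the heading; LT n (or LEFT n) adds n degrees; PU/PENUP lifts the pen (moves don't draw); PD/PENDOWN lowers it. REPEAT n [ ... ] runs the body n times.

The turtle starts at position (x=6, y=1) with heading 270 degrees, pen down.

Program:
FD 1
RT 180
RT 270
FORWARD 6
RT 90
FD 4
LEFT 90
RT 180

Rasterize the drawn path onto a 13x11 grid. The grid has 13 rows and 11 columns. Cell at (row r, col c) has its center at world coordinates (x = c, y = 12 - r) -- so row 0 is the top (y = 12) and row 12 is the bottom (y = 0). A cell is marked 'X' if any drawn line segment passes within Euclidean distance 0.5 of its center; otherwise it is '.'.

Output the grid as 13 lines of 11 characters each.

Answer: ...........
...........
...........
...........
...........
...........
...........
...........
X..........
X..........
X..........
X.....X....
XXXXXXX....

Derivation:
Segment 0: (6,1) -> (6,0)
Segment 1: (6,0) -> (0,-0)
Segment 2: (0,-0) -> (-0,4)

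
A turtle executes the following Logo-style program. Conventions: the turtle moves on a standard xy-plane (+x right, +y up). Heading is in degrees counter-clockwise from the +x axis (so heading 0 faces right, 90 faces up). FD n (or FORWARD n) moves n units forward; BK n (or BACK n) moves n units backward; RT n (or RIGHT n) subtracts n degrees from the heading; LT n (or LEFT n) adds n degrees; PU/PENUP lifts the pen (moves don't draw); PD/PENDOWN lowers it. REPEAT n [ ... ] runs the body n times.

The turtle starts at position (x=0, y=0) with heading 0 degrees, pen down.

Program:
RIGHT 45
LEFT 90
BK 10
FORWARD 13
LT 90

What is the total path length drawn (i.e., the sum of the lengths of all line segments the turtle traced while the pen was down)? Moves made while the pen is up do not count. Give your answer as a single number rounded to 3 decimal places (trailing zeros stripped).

Answer: 23

Derivation:
Executing turtle program step by step:
Start: pos=(0,0), heading=0, pen down
RT 45: heading 0 -> 315
LT 90: heading 315 -> 45
BK 10: (0,0) -> (-7.071,-7.071) [heading=45, draw]
FD 13: (-7.071,-7.071) -> (2.121,2.121) [heading=45, draw]
LT 90: heading 45 -> 135
Final: pos=(2.121,2.121), heading=135, 2 segment(s) drawn

Segment lengths:
  seg 1: (0,0) -> (-7.071,-7.071), length = 10
  seg 2: (-7.071,-7.071) -> (2.121,2.121), length = 13
Total = 23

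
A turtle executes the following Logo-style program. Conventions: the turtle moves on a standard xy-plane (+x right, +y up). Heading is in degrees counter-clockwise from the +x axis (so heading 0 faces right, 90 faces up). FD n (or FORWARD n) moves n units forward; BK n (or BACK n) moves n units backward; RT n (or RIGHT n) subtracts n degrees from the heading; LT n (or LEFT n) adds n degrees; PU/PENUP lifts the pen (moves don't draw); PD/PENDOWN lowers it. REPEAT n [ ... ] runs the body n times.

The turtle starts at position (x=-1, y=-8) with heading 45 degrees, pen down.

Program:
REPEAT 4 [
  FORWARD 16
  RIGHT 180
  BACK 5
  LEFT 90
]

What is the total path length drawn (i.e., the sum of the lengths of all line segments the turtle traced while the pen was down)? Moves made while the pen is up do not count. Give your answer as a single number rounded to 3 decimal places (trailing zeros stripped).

Answer: 84

Derivation:
Executing turtle program step by step:
Start: pos=(-1,-8), heading=45, pen down
REPEAT 4 [
  -- iteration 1/4 --
  FD 16: (-1,-8) -> (10.314,3.314) [heading=45, draw]
  RT 180: heading 45 -> 225
  BK 5: (10.314,3.314) -> (13.849,6.849) [heading=225, draw]
  LT 90: heading 225 -> 315
  -- iteration 2/4 --
  FD 16: (13.849,6.849) -> (25.163,-4.464) [heading=315, draw]
  RT 180: heading 315 -> 135
  BK 5: (25.163,-4.464) -> (28.698,-8) [heading=135, draw]
  LT 90: heading 135 -> 225
  -- iteration 3/4 --
  FD 16: (28.698,-8) -> (17.385,-19.314) [heading=225, draw]
  RT 180: heading 225 -> 45
  BK 5: (17.385,-19.314) -> (13.849,-22.849) [heading=45, draw]
  LT 90: heading 45 -> 135
  -- iteration 4/4 --
  FD 16: (13.849,-22.849) -> (2.536,-11.536) [heading=135, draw]
  RT 180: heading 135 -> 315
  BK 5: (2.536,-11.536) -> (-1,-8) [heading=315, draw]
  LT 90: heading 315 -> 45
]
Final: pos=(-1,-8), heading=45, 8 segment(s) drawn

Segment lengths:
  seg 1: (-1,-8) -> (10.314,3.314), length = 16
  seg 2: (10.314,3.314) -> (13.849,6.849), length = 5
  seg 3: (13.849,6.849) -> (25.163,-4.464), length = 16
  seg 4: (25.163,-4.464) -> (28.698,-8), length = 5
  seg 5: (28.698,-8) -> (17.385,-19.314), length = 16
  seg 6: (17.385,-19.314) -> (13.849,-22.849), length = 5
  seg 7: (13.849,-22.849) -> (2.536,-11.536), length = 16
  seg 8: (2.536,-11.536) -> (-1,-8), length = 5
Total = 84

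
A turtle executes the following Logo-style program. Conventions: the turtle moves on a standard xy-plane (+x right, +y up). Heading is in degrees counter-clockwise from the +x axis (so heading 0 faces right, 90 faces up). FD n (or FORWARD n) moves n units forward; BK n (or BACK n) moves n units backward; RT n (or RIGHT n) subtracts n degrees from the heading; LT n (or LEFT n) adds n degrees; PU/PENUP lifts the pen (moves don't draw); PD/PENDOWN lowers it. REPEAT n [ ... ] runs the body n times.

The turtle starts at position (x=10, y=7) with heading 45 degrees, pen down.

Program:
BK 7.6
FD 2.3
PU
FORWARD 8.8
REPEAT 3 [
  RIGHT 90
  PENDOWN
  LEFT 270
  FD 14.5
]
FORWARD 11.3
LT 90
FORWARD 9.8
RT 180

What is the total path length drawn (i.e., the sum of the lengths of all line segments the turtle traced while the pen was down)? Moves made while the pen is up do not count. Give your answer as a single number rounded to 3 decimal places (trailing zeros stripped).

Executing turtle program step by step:
Start: pos=(10,7), heading=45, pen down
BK 7.6: (10,7) -> (4.626,1.626) [heading=45, draw]
FD 2.3: (4.626,1.626) -> (6.252,3.252) [heading=45, draw]
PU: pen up
FD 8.8: (6.252,3.252) -> (12.475,9.475) [heading=45, move]
REPEAT 3 [
  -- iteration 1/3 --
  RT 90: heading 45 -> 315
  PD: pen down
  LT 270: heading 315 -> 225
  FD 14.5: (12.475,9.475) -> (2.222,-0.778) [heading=225, draw]
  -- iteration 2/3 --
  RT 90: heading 225 -> 135
  PD: pen down
  LT 270: heading 135 -> 45
  FD 14.5: (2.222,-0.778) -> (12.475,9.475) [heading=45, draw]
  -- iteration 3/3 --
  RT 90: heading 45 -> 315
  PD: pen down
  LT 270: heading 315 -> 225
  FD 14.5: (12.475,9.475) -> (2.222,-0.778) [heading=225, draw]
]
FD 11.3: (2.222,-0.778) -> (-5.768,-8.768) [heading=225, draw]
LT 90: heading 225 -> 315
FD 9.8: (-5.768,-8.768) -> (1.161,-15.698) [heading=315, draw]
RT 180: heading 315 -> 135
Final: pos=(1.161,-15.698), heading=135, 7 segment(s) drawn

Segment lengths:
  seg 1: (10,7) -> (4.626,1.626), length = 7.6
  seg 2: (4.626,1.626) -> (6.252,3.252), length = 2.3
  seg 3: (12.475,9.475) -> (2.222,-0.778), length = 14.5
  seg 4: (2.222,-0.778) -> (12.475,9.475), length = 14.5
  seg 5: (12.475,9.475) -> (2.222,-0.778), length = 14.5
  seg 6: (2.222,-0.778) -> (-5.768,-8.768), length = 11.3
  seg 7: (-5.768,-8.768) -> (1.161,-15.698), length = 9.8
Total = 74.5

Answer: 74.5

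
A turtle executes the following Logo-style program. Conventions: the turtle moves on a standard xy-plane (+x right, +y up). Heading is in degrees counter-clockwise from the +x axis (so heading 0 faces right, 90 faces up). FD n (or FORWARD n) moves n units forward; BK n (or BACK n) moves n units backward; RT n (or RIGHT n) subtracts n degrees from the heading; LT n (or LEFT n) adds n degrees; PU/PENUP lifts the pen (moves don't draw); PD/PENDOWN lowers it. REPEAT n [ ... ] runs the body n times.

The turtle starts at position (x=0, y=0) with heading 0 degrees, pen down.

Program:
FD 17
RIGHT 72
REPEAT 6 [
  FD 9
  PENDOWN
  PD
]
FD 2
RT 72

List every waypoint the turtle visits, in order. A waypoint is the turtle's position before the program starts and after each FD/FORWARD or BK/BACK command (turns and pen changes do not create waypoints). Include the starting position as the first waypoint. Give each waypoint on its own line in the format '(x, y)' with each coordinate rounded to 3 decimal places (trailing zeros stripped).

Answer: (0, 0)
(17, 0)
(19.781, -8.56)
(22.562, -17.119)
(25.343, -25.679)
(28.125, -34.238)
(30.906, -42.798)
(33.687, -51.357)
(34.305, -53.259)

Derivation:
Executing turtle program step by step:
Start: pos=(0,0), heading=0, pen down
FD 17: (0,0) -> (17,0) [heading=0, draw]
RT 72: heading 0 -> 288
REPEAT 6 [
  -- iteration 1/6 --
  FD 9: (17,0) -> (19.781,-8.56) [heading=288, draw]
  PD: pen down
  PD: pen down
  -- iteration 2/6 --
  FD 9: (19.781,-8.56) -> (22.562,-17.119) [heading=288, draw]
  PD: pen down
  PD: pen down
  -- iteration 3/6 --
  FD 9: (22.562,-17.119) -> (25.343,-25.679) [heading=288, draw]
  PD: pen down
  PD: pen down
  -- iteration 4/6 --
  FD 9: (25.343,-25.679) -> (28.125,-34.238) [heading=288, draw]
  PD: pen down
  PD: pen down
  -- iteration 5/6 --
  FD 9: (28.125,-34.238) -> (30.906,-42.798) [heading=288, draw]
  PD: pen down
  PD: pen down
  -- iteration 6/6 --
  FD 9: (30.906,-42.798) -> (33.687,-51.357) [heading=288, draw]
  PD: pen down
  PD: pen down
]
FD 2: (33.687,-51.357) -> (34.305,-53.259) [heading=288, draw]
RT 72: heading 288 -> 216
Final: pos=(34.305,-53.259), heading=216, 8 segment(s) drawn
Waypoints (9 total):
(0, 0)
(17, 0)
(19.781, -8.56)
(22.562, -17.119)
(25.343, -25.679)
(28.125, -34.238)
(30.906, -42.798)
(33.687, -51.357)
(34.305, -53.259)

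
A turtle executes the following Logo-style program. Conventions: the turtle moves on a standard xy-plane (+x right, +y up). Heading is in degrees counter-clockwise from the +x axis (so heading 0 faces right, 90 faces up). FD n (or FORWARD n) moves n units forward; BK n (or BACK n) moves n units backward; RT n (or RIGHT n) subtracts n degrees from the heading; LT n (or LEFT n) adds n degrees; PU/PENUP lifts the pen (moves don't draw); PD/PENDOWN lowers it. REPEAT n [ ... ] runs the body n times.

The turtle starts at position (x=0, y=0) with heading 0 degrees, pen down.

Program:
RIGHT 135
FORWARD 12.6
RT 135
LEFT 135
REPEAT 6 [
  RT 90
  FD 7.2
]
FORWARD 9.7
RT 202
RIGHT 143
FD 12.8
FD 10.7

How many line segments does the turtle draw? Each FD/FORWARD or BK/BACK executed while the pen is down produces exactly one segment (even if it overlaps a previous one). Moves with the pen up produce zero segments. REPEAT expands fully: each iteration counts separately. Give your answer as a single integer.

Answer: 10

Derivation:
Executing turtle program step by step:
Start: pos=(0,0), heading=0, pen down
RT 135: heading 0 -> 225
FD 12.6: (0,0) -> (-8.91,-8.91) [heading=225, draw]
RT 135: heading 225 -> 90
LT 135: heading 90 -> 225
REPEAT 6 [
  -- iteration 1/6 --
  RT 90: heading 225 -> 135
  FD 7.2: (-8.91,-8.91) -> (-14.001,-3.818) [heading=135, draw]
  -- iteration 2/6 --
  RT 90: heading 135 -> 45
  FD 7.2: (-14.001,-3.818) -> (-8.91,1.273) [heading=45, draw]
  -- iteration 3/6 --
  RT 90: heading 45 -> 315
  FD 7.2: (-8.91,1.273) -> (-3.818,-3.818) [heading=315, draw]
  -- iteration 4/6 --
  RT 90: heading 315 -> 225
  FD 7.2: (-3.818,-3.818) -> (-8.91,-8.91) [heading=225, draw]
  -- iteration 5/6 --
  RT 90: heading 225 -> 135
  FD 7.2: (-8.91,-8.91) -> (-14.001,-3.818) [heading=135, draw]
  -- iteration 6/6 --
  RT 90: heading 135 -> 45
  FD 7.2: (-14.001,-3.818) -> (-8.91,1.273) [heading=45, draw]
]
FD 9.7: (-8.91,1.273) -> (-2.051,8.132) [heading=45, draw]
RT 202: heading 45 -> 203
RT 143: heading 203 -> 60
FD 12.8: (-2.051,8.132) -> (4.349,19.217) [heading=60, draw]
FD 10.7: (4.349,19.217) -> (9.699,28.483) [heading=60, draw]
Final: pos=(9.699,28.483), heading=60, 10 segment(s) drawn
Segments drawn: 10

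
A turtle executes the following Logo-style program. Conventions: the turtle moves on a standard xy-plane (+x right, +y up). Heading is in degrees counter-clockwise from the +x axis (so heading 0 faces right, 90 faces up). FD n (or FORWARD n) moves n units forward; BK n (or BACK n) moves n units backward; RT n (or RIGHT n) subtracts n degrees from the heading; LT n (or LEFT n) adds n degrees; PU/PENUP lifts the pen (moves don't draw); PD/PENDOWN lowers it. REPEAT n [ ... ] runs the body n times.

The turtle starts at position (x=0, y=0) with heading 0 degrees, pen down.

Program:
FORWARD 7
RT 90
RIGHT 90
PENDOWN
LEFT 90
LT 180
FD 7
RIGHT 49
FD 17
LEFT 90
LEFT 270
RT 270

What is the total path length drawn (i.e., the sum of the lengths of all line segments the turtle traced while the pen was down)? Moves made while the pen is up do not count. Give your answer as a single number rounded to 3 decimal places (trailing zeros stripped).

Answer: 31

Derivation:
Executing turtle program step by step:
Start: pos=(0,0), heading=0, pen down
FD 7: (0,0) -> (7,0) [heading=0, draw]
RT 90: heading 0 -> 270
RT 90: heading 270 -> 180
PD: pen down
LT 90: heading 180 -> 270
LT 180: heading 270 -> 90
FD 7: (7,0) -> (7,7) [heading=90, draw]
RT 49: heading 90 -> 41
FD 17: (7,7) -> (19.83,18.153) [heading=41, draw]
LT 90: heading 41 -> 131
LT 270: heading 131 -> 41
RT 270: heading 41 -> 131
Final: pos=(19.83,18.153), heading=131, 3 segment(s) drawn

Segment lengths:
  seg 1: (0,0) -> (7,0), length = 7
  seg 2: (7,0) -> (7,7), length = 7
  seg 3: (7,7) -> (19.83,18.153), length = 17
Total = 31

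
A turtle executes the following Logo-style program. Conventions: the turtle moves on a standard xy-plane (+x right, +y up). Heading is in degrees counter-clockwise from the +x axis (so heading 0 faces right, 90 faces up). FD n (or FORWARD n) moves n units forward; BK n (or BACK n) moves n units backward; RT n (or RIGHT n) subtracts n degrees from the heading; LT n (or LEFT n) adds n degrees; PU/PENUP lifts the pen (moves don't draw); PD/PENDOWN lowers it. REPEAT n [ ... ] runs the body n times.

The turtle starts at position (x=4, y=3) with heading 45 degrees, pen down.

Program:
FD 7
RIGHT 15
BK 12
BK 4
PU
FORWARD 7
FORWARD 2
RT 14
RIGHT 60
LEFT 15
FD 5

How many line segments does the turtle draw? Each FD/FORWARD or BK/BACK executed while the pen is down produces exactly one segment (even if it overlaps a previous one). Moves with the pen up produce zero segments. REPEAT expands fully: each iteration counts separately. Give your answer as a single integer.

Executing turtle program step by step:
Start: pos=(4,3), heading=45, pen down
FD 7: (4,3) -> (8.95,7.95) [heading=45, draw]
RT 15: heading 45 -> 30
BK 12: (8.95,7.95) -> (-1.443,1.95) [heading=30, draw]
BK 4: (-1.443,1.95) -> (-4.907,-0.05) [heading=30, draw]
PU: pen up
FD 7: (-4.907,-0.05) -> (1.156,3.45) [heading=30, move]
FD 2: (1.156,3.45) -> (2.888,4.45) [heading=30, move]
RT 14: heading 30 -> 16
RT 60: heading 16 -> 316
LT 15: heading 316 -> 331
FD 5: (2.888,4.45) -> (7.261,2.026) [heading=331, move]
Final: pos=(7.261,2.026), heading=331, 3 segment(s) drawn
Segments drawn: 3

Answer: 3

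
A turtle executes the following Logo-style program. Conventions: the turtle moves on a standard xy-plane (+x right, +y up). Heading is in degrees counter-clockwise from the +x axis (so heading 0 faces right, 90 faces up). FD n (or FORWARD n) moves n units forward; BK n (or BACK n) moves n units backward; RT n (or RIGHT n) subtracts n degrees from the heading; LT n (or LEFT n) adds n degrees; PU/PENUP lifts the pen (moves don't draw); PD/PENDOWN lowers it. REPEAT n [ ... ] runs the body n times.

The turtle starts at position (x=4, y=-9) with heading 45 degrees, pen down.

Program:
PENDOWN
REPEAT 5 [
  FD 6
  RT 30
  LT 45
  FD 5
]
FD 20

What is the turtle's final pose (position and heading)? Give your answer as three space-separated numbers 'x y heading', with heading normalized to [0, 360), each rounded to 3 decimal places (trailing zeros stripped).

Answer: 1.243 58.67 120

Derivation:
Executing turtle program step by step:
Start: pos=(4,-9), heading=45, pen down
PD: pen down
REPEAT 5 [
  -- iteration 1/5 --
  FD 6: (4,-9) -> (8.243,-4.757) [heading=45, draw]
  RT 30: heading 45 -> 15
  LT 45: heading 15 -> 60
  FD 5: (8.243,-4.757) -> (10.743,-0.427) [heading=60, draw]
  -- iteration 2/5 --
  FD 6: (10.743,-0.427) -> (13.743,4.769) [heading=60, draw]
  RT 30: heading 60 -> 30
  LT 45: heading 30 -> 75
  FD 5: (13.743,4.769) -> (15.037,9.599) [heading=75, draw]
  -- iteration 3/5 --
  FD 6: (15.037,9.599) -> (16.59,15.394) [heading=75, draw]
  RT 30: heading 75 -> 45
  LT 45: heading 45 -> 90
  FD 5: (16.59,15.394) -> (16.59,20.394) [heading=90, draw]
  -- iteration 4/5 --
  FD 6: (16.59,20.394) -> (16.59,26.394) [heading=90, draw]
  RT 30: heading 90 -> 60
  LT 45: heading 60 -> 105
  FD 5: (16.59,26.394) -> (15.296,31.224) [heading=105, draw]
  -- iteration 5/5 --
  FD 6: (15.296,31.224) -> (13.743,37.019) [heading=105, draw]
  RT 30: heading 105 -> 75
  LT 45: heading 75 -> 120
  FD 5: (13.743,37.019) -> (11.243,41.349) [heading=120, draw]
]
FD 20: (11.243,41.349) -> (1.243,58.67) [heading=120, draw]
Final: pos=(1.243,58.67), heading=120, 11 segment(s) drawn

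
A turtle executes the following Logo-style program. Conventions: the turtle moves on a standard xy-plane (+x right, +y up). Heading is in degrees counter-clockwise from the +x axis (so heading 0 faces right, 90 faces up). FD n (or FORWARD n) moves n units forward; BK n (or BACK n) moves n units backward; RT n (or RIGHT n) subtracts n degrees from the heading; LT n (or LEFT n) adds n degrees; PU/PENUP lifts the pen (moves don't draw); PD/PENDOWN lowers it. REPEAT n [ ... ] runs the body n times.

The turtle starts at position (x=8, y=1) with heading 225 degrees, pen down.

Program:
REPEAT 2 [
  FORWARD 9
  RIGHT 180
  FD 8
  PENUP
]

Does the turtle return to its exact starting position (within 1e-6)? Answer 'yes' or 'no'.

Answer: yes

Derivation:
Executing turtle program step by step:
Start: pos=(8,1), heading=225, pen down
REPEAT 2 [
  -- iteration 1/2 --
  FD 9: (8,1) -> (1.636,-5.364) [heading=225, draw]
  RT 180: heading 225 -> 45
  FD 8: (1.636,-5.364) -> (7.293,0.293) [heading=45, draw]
  PU: pen up
  -- iteration 2/2 --
  FD 9: (7.293,0.293) -> (13.657,6.657) [heading=45, move]
  RT 180: heading 45 -> 225
  FD 8: (13.657,6.657) -> (8,1) [heading=225, move]
  PU: pen up
]
Final: pos=(8,1), heading=225, 2 segment(s) drawn

Start position: (8, 1)
Final position: (8, 1)
Distance = 0; < 1e-6 -> CLOSED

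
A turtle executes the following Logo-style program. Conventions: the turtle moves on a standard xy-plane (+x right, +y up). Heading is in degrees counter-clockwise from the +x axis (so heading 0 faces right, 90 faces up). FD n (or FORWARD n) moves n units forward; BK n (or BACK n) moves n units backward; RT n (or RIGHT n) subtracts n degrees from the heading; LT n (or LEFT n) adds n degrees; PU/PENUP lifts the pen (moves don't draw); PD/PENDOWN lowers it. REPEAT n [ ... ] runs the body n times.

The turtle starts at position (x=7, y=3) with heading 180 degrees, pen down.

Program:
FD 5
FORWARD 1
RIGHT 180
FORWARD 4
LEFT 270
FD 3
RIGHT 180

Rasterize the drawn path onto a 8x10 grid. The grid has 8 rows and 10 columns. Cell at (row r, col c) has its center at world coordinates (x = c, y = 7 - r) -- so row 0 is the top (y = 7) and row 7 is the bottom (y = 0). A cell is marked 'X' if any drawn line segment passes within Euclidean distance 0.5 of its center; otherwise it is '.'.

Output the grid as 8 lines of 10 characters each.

Segment 0: (7,3) -> (2,3)
Segment 1: (2,3) -> (1,3)
Segment 2: (1,3) -> (5,3)
Segment 3: (5,3) -> (5,0)

Answer: ..........
..........
..........
..........
.XXXXXXX..
.....X....
.....X....
.....X....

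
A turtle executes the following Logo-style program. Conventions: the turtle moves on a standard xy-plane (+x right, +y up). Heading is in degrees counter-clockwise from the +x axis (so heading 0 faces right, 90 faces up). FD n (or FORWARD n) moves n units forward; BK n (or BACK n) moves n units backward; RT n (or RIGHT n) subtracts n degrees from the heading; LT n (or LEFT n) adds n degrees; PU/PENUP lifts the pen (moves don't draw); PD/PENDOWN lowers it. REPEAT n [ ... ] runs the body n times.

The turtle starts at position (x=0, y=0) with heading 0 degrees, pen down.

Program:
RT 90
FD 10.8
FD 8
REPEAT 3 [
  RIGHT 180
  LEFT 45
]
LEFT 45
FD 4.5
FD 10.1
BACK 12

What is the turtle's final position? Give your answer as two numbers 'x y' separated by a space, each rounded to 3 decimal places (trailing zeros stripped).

Executing turtle program step by step:
Start: pos=(0,0), heading=0, pen down
RT 90: heading 0 -> 270
FD 10.8: (0,0) -> (0,-10.8) [heading=270, draw]
FD 8: (0,-10.8) -> (0,-18.8) [heading=270, draw]
REPEAT 3 [
  -- iteration 1/3 --
  RT 180: heading 270 -> 90
  LT 45: heading 90 -> 135
  -- iteration 2/3 --
  RT 180: heading 135 -> 315
  LT 45: heading 315 -> 0
  -- iteration 3/3 --
  RT 180: heading 0 -> 180
  LT 45: heading 180 -> 225
]
LT 45: heading 225 -> 270
FD 4.5: (0,-18.8) -> (0,-23.3) [heading=270, draw]
FD 10.1: (0,-23.3) -> (0,-33.4) [heading=270, draw]
BK 12: (0,-33.4) -> (0,-21.4) [heading=270, draw]
Final: pos=(0,-21.4), heading=270, 5 segment(s) drawn

Answer: 0 -21.4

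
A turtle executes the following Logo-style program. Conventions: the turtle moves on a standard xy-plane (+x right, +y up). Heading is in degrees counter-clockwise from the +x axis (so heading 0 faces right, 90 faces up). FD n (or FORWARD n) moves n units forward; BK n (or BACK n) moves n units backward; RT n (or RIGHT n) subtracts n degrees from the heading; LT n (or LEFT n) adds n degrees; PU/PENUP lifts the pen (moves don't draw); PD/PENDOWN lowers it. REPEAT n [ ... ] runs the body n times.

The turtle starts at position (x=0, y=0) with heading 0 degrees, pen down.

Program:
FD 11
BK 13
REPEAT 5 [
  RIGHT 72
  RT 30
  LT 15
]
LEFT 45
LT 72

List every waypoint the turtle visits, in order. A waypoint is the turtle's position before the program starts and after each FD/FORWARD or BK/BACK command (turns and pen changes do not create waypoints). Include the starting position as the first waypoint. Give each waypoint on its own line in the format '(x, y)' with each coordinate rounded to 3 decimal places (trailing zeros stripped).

Answer: (0, 0)
(11, 0)
(-2, 0)

Derivation:
Executing turtle program step by step:
Start: pos=(0,0), heading=0, pen down
FD 11: (0,0) -> (11,0) [heading=0, draw]
BK 13: (11,0) -> (-2,0) [heading=0, draw]
REPEAT 5 [
  -- iteration 1/5 --
  RT 72: heading 0 -> 288
  RT 30: heading 288 -> 258
  LT 15: heading 258 -> 273
  -- iteration 2/5 --
  RT 72: heading 273 -> 201
  RT 30: heading 201 -> 171
  LT 15: heading 171 -> 186
  -- iteration 3/5 --
  RT 72: heading 186 -> 114
  RT 30: heading 114 -> 84
  LT 15: heading 84 -> 99
  -- iteration 4/5 --
  RT 72: heading 99 -> 27
  RT 30: heading 27 -> 357
  LT 15: heading 357 -> 12
  -- iteration 5/5 --
  RT 72: heading 12 -> 300
  RT 30: heading 300 -> 270
  LT 15: heading 270 -> 285
]
LT 45: heading 285 -> 330
LT 72: heading 330 -> 42
Final: pos=(-2,0), heading=42, 2 segment(s) drawn
Waypoints (3 total):
(0, 0)
(11, 0)
(-2, 0)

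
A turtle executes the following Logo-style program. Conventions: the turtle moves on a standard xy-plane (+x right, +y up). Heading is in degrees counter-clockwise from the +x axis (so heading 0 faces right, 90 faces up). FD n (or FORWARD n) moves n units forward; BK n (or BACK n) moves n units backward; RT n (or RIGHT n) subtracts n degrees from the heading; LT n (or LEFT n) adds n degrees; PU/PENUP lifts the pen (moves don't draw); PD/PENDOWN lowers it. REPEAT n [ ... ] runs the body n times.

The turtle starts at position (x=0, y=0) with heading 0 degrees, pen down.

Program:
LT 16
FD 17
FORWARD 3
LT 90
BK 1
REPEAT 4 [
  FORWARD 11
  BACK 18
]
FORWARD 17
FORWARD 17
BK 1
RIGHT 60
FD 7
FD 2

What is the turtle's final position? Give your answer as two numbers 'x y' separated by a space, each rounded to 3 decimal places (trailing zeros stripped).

Answer: 24.375 15.832

Derivation:
Executing turtle program step by step:
Start: pos=(0,0), heading=0, pen down
LT 16: heading 0 -> 16
FD 17: (0,0) -> (16.341,4.686) [heading=16, draw]
FD 3: (16.341,4.686) -> (19.225,5.513) [heading=16, draw]
LT 90: heading 16 -> 106
BK 1: (19.225,5.513) -> (19.501,4.551) [heading=106, draw]
REPEAT 4 [
  -- iteration 1/4 --
  FD 11: (19.501,4.551) -> (16.469,15.125) [heading=106, draw]
  BK 18: (16.469,15.125) -> (21.43,-2.177) [heading=106, draw]
  -- iteration 2/4 --
  FD 11: (21.43,-2.177) -> (18.398,8.397) [heading=106, draw]
  BK 18: (18.398,8.397) -> (23.36,-8.906) [heading=106, draw]
  -- iteration 3/4 --
  FD 11: (23.36,-8.906) -> (20.328,1.668) [heading=106, draw]
  BK 18: (20.328,1.668) -> (25.289,-15.635) [heading=106, draw]
  -- iteration 4/4 --
  FD 11: (25.289,-15.635) -> (22.257,-5.061) [heading=106, draw]
  BK 18: (22.257,-5.061) -> (27.219,-22.364) [heading=106, draw]
]
FD 17: (27.219,-22.364) -> (22.533,-6.022) [heading=106, draw]
FD 17: (22.533,-6.022) -> (17.847,10.319) [heading=106, draw]
BK 1: (17.847,10.319) -> (18.123,9.358) [heading=106, draw]
RT 60: heading 106 -> 46
FD 7: (18.123,9.358) -> (22.985,14.393) [heading=46, draw]
FD 2: (22.985,14.393) -> (24.375,15.832) [heading=46, draw]
Final: pos=(24.375,15.832), heading=46, 16 segment(s) drawn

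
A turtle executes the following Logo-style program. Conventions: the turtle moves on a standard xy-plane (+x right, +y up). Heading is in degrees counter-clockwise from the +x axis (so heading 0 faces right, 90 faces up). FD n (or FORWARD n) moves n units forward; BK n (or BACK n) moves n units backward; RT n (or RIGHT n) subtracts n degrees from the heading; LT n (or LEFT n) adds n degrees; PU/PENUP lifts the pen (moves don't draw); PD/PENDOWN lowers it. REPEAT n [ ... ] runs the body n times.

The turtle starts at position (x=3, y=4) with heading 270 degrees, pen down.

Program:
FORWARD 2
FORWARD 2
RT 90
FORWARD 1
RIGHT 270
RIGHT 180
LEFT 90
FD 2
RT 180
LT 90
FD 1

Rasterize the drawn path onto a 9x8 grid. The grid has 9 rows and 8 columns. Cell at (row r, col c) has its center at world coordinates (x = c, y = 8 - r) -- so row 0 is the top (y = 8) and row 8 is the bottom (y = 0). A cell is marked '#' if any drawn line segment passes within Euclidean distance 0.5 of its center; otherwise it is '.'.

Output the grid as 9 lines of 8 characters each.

Answer: ........
........
........
........
...#....
...#....
...#....
#..#....
####....

Derivation:
Segment 0: (3,4) -> (3,2)
Segment 1: (3,2) -> (3,0)
Segment 2: (3,0) -> (2,0)
Segment 3: (2,0) -> (-0,-0)
Segment 4: (-0,-0) -> (-0,1)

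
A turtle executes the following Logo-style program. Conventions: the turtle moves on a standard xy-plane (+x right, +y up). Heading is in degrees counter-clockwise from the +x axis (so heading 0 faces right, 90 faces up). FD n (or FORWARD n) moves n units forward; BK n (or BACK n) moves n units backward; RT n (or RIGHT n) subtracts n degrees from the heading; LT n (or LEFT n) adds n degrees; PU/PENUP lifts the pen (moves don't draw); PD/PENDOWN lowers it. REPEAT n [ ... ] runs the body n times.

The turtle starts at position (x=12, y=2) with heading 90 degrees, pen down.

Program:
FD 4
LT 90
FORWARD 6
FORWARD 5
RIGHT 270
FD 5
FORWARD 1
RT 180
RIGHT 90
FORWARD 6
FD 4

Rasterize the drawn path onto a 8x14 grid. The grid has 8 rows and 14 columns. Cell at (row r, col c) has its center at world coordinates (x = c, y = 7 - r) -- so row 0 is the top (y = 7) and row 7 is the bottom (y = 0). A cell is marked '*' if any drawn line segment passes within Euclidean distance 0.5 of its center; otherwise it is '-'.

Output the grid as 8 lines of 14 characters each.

Segment 0: (12,2) -> (12,6)
Segment 1: (12,6) -> (6,6)
Segment 2: (6,6) -> (1,6)
Segment 3: (1,6) -> (1,1)
Segment 4: (1,1) -> (1,0)
Segment 5: (1,0) -> (7,0)
Segment 6: (7,0) -> (11,0)

Answer: --------------
-************-
-*----------*-
-*----------*-
-*----------*-
-*----------*-
-*------------
-***********--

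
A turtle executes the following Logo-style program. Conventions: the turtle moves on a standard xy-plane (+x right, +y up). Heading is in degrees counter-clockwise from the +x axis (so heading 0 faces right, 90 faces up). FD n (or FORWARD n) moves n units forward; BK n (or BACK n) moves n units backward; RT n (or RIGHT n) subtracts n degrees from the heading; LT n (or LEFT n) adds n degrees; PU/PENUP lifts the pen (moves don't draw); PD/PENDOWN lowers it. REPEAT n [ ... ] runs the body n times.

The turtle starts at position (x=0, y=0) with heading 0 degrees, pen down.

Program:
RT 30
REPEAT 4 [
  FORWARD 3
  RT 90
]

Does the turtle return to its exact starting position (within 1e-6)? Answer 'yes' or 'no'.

Executing turtle program step by step:
Start: pos=(0,0), heading=0, pen down
RT 30: heading 0 -> 330
REPEAT 4 [
  -- iteration 1/4 --
  FD 3: (0,0) -> (2.598,-1.5) [heading=330, draw]
  RT 90: heading 330 -> 240
  -- iteration 2/4 --
  FD 3: (2.598,-1.5) -> (1.098,-4.098) [heading=240, draw]
  RT 90: heading 240 -> 150
  -- iteration 3/4 --
  FD 3: (1.098,-4.098) -> (-1.5,-2.598) [heading=150, draw]
  RT 90: heading 150 -> 60
  -- iteration 4/4 --
  FD 3: (-1.5,-2.598) -> (0,0) [heading=60, draw]
  RT 90: heading 60 -> 330
]
Final: pos=(0,0), heading=330, 4 segment(s) drawn

Start position: (0, 0)
Final position: (0, 0)
Distance = 0; < 1e-6 -> CLOSED

Answer: yes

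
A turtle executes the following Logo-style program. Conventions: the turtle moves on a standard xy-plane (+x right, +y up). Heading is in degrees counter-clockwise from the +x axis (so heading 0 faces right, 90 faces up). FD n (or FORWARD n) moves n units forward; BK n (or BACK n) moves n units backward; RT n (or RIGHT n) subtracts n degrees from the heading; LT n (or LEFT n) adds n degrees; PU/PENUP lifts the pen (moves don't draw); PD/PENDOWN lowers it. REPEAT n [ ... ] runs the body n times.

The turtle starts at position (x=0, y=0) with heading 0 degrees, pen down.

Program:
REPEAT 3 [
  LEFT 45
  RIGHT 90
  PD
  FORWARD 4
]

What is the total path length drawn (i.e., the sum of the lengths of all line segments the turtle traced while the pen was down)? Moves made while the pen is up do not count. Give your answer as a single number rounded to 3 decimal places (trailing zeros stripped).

Answer: 12

Derivation:
Executing turtle program step by step:
Start: pos=(0,0), heading=0, pen down
REPEAT 3 [
  -- iteration 1/3 --
  LT 45: heading 0 -> 45
  RT 90: heading 45 -> 315
  PD: pen down
  FD 4: (0,0) -> (2.828,-2.828) [heading=315, draw]
  -- iteration 2/3 --
  LT 45: heading 315 -> 0
  RT 90: heading 0 -> 270
  PD: pen down
  FD 4: (2.828,-2.828) -> (2.828,-6.828) [heading=270, draw]
  -- iteration 3/3 --
  LT 45: heading 270 -> 315
  RT 90: heading 315 -> 225
  PD: pen down
  FD 4: (2.828,-6.828) -> (0,-9.657) [heading=225, draw]
]
Final: pos=(0,-9.657), heading=225, 3 segment(s) drawn

Segment lengths:
  seg 1: (0,0) -> (2.828,-2.828), length = 4
  seg 2: (2.828,-2.828) -> (2.828,-6.828), length = 4
  seg 3: (2.828,-6.828) -> (0,-9.657), length = 4
Total = 12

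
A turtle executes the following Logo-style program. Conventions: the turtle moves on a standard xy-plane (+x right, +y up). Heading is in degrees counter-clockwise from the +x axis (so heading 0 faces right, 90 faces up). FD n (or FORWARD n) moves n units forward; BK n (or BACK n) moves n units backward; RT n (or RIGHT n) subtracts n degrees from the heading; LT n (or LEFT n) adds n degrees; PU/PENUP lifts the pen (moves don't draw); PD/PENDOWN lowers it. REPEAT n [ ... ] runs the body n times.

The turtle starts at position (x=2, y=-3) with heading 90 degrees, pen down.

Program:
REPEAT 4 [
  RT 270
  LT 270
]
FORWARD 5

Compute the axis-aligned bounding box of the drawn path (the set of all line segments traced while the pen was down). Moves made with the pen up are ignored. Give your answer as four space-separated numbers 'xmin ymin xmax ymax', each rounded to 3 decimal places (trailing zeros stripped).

Answer: 2 -3 2 2

Derivation:
Executing turtle program step by step:
Start: pos=(2,-3), heading=90, pen down
REPEAT 4 [
  -- iteration 1/4 --
  RT 270: heading 90 -> 180
  LT 270: heading 180 -> 90
  -- iteration 2/4 --
  RT 270: heading 90 -> 180
  LT 270: heading 180 -> 90
  -- iteration 3/4 --
  RT 270: heading 90 -> 180
  LT 270: heading 180 -> 90
  -- iteration 4/4 --
  RT 270: heading 90 -> 180
  LT 270: heading 180 -> 90
]
FD 5: (2,-3) -> (2,2) [heading=90, draw]
Final: pos=(2,2), heading=90, 1 segment(s) drawn

Segment endpoints: x in {2, 2}, y in {-3, 2}
xmin=2, ymin=-3, xmax=2, ymax=2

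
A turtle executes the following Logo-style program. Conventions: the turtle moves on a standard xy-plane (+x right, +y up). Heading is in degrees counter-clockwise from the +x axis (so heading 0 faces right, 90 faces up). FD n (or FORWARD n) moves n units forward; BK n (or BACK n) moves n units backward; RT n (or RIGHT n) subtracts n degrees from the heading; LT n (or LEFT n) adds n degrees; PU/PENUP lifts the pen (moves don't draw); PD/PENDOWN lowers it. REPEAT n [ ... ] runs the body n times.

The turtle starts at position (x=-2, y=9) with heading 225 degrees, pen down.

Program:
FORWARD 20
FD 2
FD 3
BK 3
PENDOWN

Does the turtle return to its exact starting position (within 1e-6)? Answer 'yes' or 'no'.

Executing turtle program step by step:
Start: pos=(-2,9), heading=225, pen down
FD 20: (-2,9) -> (-16.142,-5.142) [heading=225, draw]
FD 2: (-16.142,-5.142) -> (-17.556,-6.556) [heading=225, draw]
FD 3: (-17.556,-6.556) -> (-19.678,-8.678) [heading=225, draw]
BK 3: (-19.678,-8.678) -> (-17.556,-6.556) [heading=225, draw]
PD: pen down
Final: pos=(-17.556,-6.556), heading=225, 4 segment(s) drawn

Start position: (-2, 9)
Final position: (-17.556, -6.556)
Distance = 22; >= 1e-6 -> NOT closed

Answer: no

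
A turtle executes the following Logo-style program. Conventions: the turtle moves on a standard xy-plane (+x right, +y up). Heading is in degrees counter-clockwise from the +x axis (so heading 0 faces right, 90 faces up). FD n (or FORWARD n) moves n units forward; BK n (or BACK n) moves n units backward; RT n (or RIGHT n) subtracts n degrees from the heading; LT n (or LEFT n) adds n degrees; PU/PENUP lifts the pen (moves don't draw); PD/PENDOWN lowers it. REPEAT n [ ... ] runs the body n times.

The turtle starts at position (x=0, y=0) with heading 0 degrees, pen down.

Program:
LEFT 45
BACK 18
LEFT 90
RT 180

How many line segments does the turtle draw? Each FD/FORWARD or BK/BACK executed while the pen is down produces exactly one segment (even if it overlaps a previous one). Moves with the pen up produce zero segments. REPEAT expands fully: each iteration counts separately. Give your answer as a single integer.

Answer: 1

Derivation:
Executing turtle program step by step:
Start: pos=(0,0), heading=0, pen down
LT 45: heading 0 -> 45
BK 18: (0,0) -> (-12.728,-12.728) [heading=45, draw]
LT 90: heading 45 -> 135
RT 180: heading 135 -> 315
Final: pos=(-12.728,-12.728), heading=315, 1 segment(s) drawn
Segments drawn: 1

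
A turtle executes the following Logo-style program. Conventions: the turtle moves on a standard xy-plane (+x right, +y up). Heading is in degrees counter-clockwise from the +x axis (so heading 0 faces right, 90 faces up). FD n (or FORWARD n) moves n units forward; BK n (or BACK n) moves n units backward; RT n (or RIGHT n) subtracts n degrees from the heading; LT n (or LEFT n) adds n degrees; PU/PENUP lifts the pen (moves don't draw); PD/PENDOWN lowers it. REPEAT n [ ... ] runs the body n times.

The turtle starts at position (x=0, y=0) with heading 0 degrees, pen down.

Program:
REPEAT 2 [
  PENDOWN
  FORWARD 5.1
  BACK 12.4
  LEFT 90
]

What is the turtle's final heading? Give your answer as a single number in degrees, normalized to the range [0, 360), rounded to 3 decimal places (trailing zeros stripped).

Executing turtle program step by step:
Start: pos=(0,0), heading=0, pen down
REPEAT 2 [
  -- iteration 1/2 --
  PD: pen down
  FD 5.1: (0,0) -> (5.1,0) [heading=0, draw]
  BK 12.4: (5.1,0) -> (-7.3,0) [heading=0, draw]
  LT 90: heading 0 -> 90
  -- iteration 2/2 --
  PD: pen down
  FD 5.1: (-7.3,0) -> (-7.3,5.1) [heading=90, draw]
  BK 12.4: (-7.3,5.1) -> (-7.3,-7.3) [heading=90, draw]
  LT 90: heading 90 -> 180
]
Final: pos=(-7.3,-7.3), heading=180, 4 segment(s) drawn

Answer: 180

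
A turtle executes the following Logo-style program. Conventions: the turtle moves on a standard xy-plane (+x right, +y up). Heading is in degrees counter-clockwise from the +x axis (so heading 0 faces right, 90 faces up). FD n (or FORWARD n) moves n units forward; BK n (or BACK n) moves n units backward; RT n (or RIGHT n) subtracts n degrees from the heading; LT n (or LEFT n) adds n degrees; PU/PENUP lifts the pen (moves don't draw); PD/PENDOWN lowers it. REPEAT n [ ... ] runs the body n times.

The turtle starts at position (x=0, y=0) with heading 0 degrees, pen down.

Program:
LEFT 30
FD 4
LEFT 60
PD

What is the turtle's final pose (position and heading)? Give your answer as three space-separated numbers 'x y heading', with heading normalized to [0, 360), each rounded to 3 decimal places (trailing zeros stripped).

Executing turtle program step by step:
Start: pos=(0,0), heading=0, pen down
LT 30: heading 0 -> 30
FD 4: (0,0) -> (3.464,2) [heading=30, draw]
LT 60: heading 30 -> 90
PD: pen down
Final: pos=(3.464,2), heading=90, 1 segment(s) drawn

Answer: 3.464 2 90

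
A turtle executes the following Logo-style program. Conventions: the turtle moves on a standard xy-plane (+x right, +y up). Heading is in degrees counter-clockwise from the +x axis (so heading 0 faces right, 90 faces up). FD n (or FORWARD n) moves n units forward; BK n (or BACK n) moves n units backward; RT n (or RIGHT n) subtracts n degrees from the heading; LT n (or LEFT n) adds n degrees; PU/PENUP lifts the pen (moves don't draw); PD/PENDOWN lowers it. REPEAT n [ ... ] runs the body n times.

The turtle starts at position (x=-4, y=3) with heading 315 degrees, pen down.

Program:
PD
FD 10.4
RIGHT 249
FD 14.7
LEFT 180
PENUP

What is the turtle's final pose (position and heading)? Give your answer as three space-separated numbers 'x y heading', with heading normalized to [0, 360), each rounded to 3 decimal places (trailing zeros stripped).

Answer: 9.333 9.075 246

Derivation:
Executing turtle program step by step:
Start: pos=(-4,3), heading=315, pen down
PD: pen down
FD 10.4: (-4,3) -> (3.354,-4.354) [heading=315, draw]
RT 249: heading 315 -> 66
FD 14.7: (3.354,-4.354) -> (9.333,9.075) [heading=66, draw]
LT 180: heading 66 -> 246
PU: pen up
Final: pos=(9.333,9.075), heading=246, 2 segment(s) drawn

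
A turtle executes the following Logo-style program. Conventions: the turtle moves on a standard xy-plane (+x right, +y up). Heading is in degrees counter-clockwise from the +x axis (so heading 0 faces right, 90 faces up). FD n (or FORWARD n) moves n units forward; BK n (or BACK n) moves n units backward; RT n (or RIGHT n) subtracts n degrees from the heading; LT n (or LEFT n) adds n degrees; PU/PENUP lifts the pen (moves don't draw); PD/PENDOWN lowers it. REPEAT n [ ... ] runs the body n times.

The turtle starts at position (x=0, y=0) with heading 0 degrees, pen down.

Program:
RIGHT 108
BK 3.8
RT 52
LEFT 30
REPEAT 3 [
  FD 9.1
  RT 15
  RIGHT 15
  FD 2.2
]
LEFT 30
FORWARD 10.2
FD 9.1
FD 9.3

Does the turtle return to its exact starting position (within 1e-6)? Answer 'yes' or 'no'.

Executing turtle program step by step:
Start: pos=(0,0), heading=0, pen down
RT 108: heading 0 -> 252
BK 3.8: (0,0) -> (1.174,3.614) [heading=252, draw]
RT 52: heading 252 -> 200
LT 30: heading 200 -> 230
REPEAT 3 [
  -- iteration 1/3 --
  FD 9.1: (1.174,3.614) -> (-4.675,-3.357) [heading=230, draw]
  RT 15: heading 230 -> 215
  RT 15: heading 215 -> 200
  FD 2.2: (-4.675,-3.357) -> (-6.742,-4.109) [heading=200, draw]
  -- iteration 2/3 --
  FD 9.1: (-6.742,-4.109) -> (-15.294,-7.222) [heading=200, draw]
  RT 15: heading 200 -> 185
  RT 15: heading 185 -> 170
  FD 2.2: (-15.294,-7.222) -> (-17.46,-6.84) [heading=170, draw]
  -- iteration 3/3 --
  FD 9.1: (-17.46,-6.84) -> (-26.422,-5.26) [heading=170, draw]
  RT 15: heading 170 -> 155
  RT 15: heading 155 -> 140
  FD 2.2: (-26.422,-5.26) -> (-28.107,-3.845) [heading=140, draw]
]
LT 30: heading 140 -> 170
FD 10.2: (-28.107,-3.845) -> (-38.152,-2.074) [heading=170, draw]
FD 9.1: (-38.152,-2.074) -> (-47.114,-0.494) [heading=170, draw]
FD 9.3: (-47.114,-0.494) -> (-56.273,1.121) [heading=170, draw]
Final: pos=(-56.273,1.121), heading=170, 10 segment(s) drawn

Start position: (0, 0)
Final position: (-56.273, 1.121)
Distance = 56.284; >= 1e-6 -> NOT closed

Answer: no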